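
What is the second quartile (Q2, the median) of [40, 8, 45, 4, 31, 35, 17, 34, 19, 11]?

25

Step 1: Sort the data: [4, 8, 11, 17, 19, 31, 34, 35, 40, 45]
Step 2: n = 10
Step 3: Q2 is the median. Since n is even, it is the average of the values at positions 5 and 6:
  Q2 = (19 + 31) / 2 = 25
Step 4: Q2 = 25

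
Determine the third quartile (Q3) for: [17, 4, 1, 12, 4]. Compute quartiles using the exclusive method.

14.5

Step 1: Sort the data: [1, 4, 4, 12, 17]
Step 2: n = 5
Step 3: Using the exclusive quartile method:
  Q1 = 2.5
  Q2 (median) = 4
  Q3 = 14.5
  IQR = Q3 - Q1 = 14.5 - 2.5 = 12
Step 4: Q3 = 14.5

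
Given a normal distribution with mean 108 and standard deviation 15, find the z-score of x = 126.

1.2

Step 1: Recall the z-score formula: z = (x - mu) / sigma
Step 2: Substitute values: z = (126 - 108) / 15
Step 3: z = 18 / 15 = 1.2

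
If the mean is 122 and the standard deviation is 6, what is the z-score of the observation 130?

1.3333

Step 1: Recall the z-score formula: z = (x - mu) / sigma
Step 2: Substitute values: z = (130 - 122) / 6
Step 3: z = 8 / 6 = 1.3333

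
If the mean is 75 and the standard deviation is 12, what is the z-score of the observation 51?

-2

Step 1: Recall the z-score formula: z = (x - mu) / sigma
Step 2: Substitute values: z = (51 - 75) / 12
Step 3: z = -24 / 12 = -2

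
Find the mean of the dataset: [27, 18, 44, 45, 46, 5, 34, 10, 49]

30.8889

Step 1: Sum all values: 27 + 18 + 44 + 45 + 46 + 5 + 34 + 10 + 49 = 278
Step 2: Count the number of values: n = 9
Step 3: Mean = sum / n = 278 / 9 = 30.8889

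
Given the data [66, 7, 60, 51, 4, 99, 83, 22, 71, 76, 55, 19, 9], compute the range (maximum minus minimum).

95

Step 1: Identify the maximum value: max = 99
Step 2: Identify the minimum value: min = 4
Step 3: Range = max - min = 99 - 4 = 95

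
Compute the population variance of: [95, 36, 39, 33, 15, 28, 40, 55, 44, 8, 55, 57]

465.5764

Step 1: Compute the mean: (95 + 36 + 39 + 33 + 15 + 28 + 40 + 55 + 44 + 8 + 55 + 57) / 12 = 42.0833
Step 2: Compute squared deviations from the mean:
  (95 - 42.0833)^2 = 2800.1736
  (36 - 42.0833)^2 = 37.0069
  (39 - 42.0833)^2 = 9.5069
  (33 - 42.0833)^2 = 82.5069
  (15 - 42.0833)^2 = 733.5069
  (28 - 42.0833)^2 = 198.3403
  (40 - 42.0833)^2 = 4.3403
  (55 - 42.0833)^2 = 166.8403
  (44 - 42.0833)^2 = 3.6736
  (8 - 42.0833)^2 = 1161.6736
  (55 - 42.0833)^2 = 166.8403
  (57 - 42.0833)^2 = 222.5069
Step 3: Sum of squared deviations = 5586.9167
Step 4: Population variance = 5586.9167 / 12 = 465.5764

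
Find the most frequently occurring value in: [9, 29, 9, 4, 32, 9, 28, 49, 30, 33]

9

Step 1: Count the frequency of each value:
  4: appears 1 time(s)
  9: appears 3 time(s)
  28: appears 1 time(s)
  29: appears 1 time(s)
  30: appears 1 time(s)
  32: appears 1 time(s)
  33: appears 1 time(s)
  49: appears 1 time(s)
Step 2: The value 9 appears most frequently (3 times).
Step 3: Mode = 9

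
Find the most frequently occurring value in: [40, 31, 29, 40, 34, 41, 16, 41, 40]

40

Step 1: Count the frequency of each value:
  16: appears 1 time(s)
  29: appears 1 time(s)
  31: appears 1 time(s)
  34: appears 1 time(s)
  40: appears 3 time(s)
  41: appears 2 time(s)
Step 2: The value 40 appears most frequently (3 times).
Step 3: Mode = 40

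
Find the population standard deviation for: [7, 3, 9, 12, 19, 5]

5.2414

Step 1: Compute the mean: 9.1667
Step 2: Sum of squared deviations from the mean: 164.8333
Step 3: Population variance = 164.8333 / 6 = 27.4722
Step 4: Standard deviation = sqrt(27.4722) = 5.2414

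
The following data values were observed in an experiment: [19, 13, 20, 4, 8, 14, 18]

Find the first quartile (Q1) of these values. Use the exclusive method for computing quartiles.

8

Step 1: Sort the data: [4, 8, 13, 14, 18, 19, 20]
Step 2: n = 7
Step 3: Using the exclusive quartile method:
  Q1 = 8
  Q2 (median) = 14
  Q3 = 19
  IQR = Q3 - Q1 = 19 - 8 = 11
Step 4: Q1 = 8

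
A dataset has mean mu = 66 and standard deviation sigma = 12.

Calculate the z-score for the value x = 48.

-1.5

Step 1: Recall the z-score formula: z = (x - mu) / sigma
Step 2: Substitute values: z = (48 - 66) / 12
Step 3: z = -18 / 12 = -1.5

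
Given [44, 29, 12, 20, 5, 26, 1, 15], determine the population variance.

170

Step 1: Compute the mean: (44 + 29 + 12 + 20 + 5 + 26 + 1 + 15) / 8 = 19
Step 2: Compute squared deviations from the mean:
  (44 - 19)^2 = 625
  (29 - 19)^2 = 100
  (12 - 19)^2 = 49
  (20 - 19)^2 = 1
  (5 - 19)^2 = 196
  (26 - 19)^2 = 49
  (1 - 19)^2 = 324
  (15 - 19)^2 = 16
Step 3: Sum of squared deviations = 1360
Step 4: Population variance = 1360 / 8 = 170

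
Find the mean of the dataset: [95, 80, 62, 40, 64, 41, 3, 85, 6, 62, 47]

53.1818

Step 1: Sum all values: 95 + 80 + 62 + 40 + 64 + 41 + 3 + 85 + 6 + 62 + 47 = 585
Step 2: Count the number of values: n = 11
Step 3: Mean = sum / n = 585 / 11 = 53.1818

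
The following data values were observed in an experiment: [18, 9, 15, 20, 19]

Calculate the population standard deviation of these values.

3.9699

Step 1: Compute the mean: 16.2
Step 2: Sum of squared deviations from the mean: 78.8
Step 3: Population variance = 78.8 / 5 = 15.76
Step 4: Standard deviation = sqrt(15.76) = 3.9699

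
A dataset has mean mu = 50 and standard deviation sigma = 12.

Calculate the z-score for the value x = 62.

1

Step 1: Recall the z-score formula: z = (x - mu) / sigma
Step 2: Substitute values: z = (62 - 50) / 12
Step 3: z = 12 / 12 = 1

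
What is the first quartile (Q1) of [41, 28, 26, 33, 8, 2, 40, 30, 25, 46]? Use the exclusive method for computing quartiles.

20.75

Step 1: Sort the data: [2, 8, 25, 26, 28, 30, 33, 40, 41, 46]
Step 2: n = 10
Step 3: Using the exclusive quartile method:
  Q1 = 20.75
  Q2 (median) = 29
  Q3 = 40.25
  IQR = Q3 - Q1 = 40.25 - 20.75 = 19.5
Step 4: Q1 = 20.75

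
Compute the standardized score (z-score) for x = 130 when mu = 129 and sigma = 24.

0.0417

Step 1: Recall the z-score formula: z = (x - mu) / sigma
Step 2: Substitute values: z = (130 - 129) / 24
Step 3: z = 1 / 24 = 0.0417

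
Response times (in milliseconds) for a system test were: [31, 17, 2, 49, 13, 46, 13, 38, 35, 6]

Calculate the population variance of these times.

256.4

Step 1: Compute the mean: (31 + 17 + 2 + 49 + 13 + 46 + 13 + 38 + 35 + 6) / 10 = 25
Step 2: Compute squared deviations from the mean:
  (31 - 25)^2 = 36
  (17 - 25)^2 = 64
  (2 - 25)^2 = 529
  (49 - 25)^2 = 576
  (13 - 25)^2 = 144
  (46 - 25)^2 = 441
  (13 - 25)^2 = 144
  (38 - 25)^2 = 169
  (35 - 25)^2 = 100
  (6 - 25)^2 = 361
Step 3: Sum of squared deviations = 2564
Step 4: Population variance = 2564 / 10 = 256.4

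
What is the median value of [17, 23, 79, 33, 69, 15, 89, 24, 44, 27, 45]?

33

Step 1: Sort the data in ascending order: [15, 17, 23, 24, 27, 33, 44, 45, 69, 79, 89]
Step 2: The number of values is n = 11.
Step 3: Since n is odd, the median is the middle value at position 6: 33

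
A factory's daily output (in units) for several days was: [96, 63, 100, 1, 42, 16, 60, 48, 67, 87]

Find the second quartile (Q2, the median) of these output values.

61.5

Step 1: Sort the data: [1, 16, 42, 48, 60, 63, 67, 87, 96, 100]
Step 2: n = 10
Step 3: Q2 is the median. Since n is even, it is the average of the values at positions 5 and 6:
  Q2 = (60 + 63) / 2 = 61.5
Step 4: Q2 = 61.5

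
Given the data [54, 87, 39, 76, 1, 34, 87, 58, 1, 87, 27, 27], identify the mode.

87

Step 1: Count the frequency of each value:
  1: appears 2 time(s)
  27: appears 2 time(s)
  34: appears 1 time(s)
  39: appears 1 time(s)
  54: appears 1 time(s)
  58: appears 1 time(s)
  76: appears 1 time(s)
  87: appears 3 time(s)
Step 2: The value 87 appears most frequently (3 times).
Step 3: Mode = 87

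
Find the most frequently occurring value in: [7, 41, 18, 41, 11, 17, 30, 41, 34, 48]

41

Step 1: Count the frequency of each value:
  7: appears 1 time(s)
  11: appears 1 time(s)
  17: appears 1 time(s)
  18: appears 1 time(s)
  30: appears 1 time(s)
  34: appears 1 time(s)
  41: appears 3 time(s)
  48: appears 1 time(s)
Step 2: The value 41 appears most frequently (3 times).
Step 3: Mode = 41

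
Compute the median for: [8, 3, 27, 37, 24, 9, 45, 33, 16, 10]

20

Step 1: Sort the data in ascending order: [3, 8, 9, 10, 16, 24, 27, 33, 37, 45]
Step 2: The number of values is n = 10.
Step 3: Since n is even, the median is the average of positions 5 and 6:
  Median = (16 + 24) / 2 = 20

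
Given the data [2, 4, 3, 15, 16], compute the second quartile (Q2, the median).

4

Step 1: Sort the data: [2, 3, 4, 15, 16]
Step 2: n = 5
Step 3: Q2 is the median. Since n is odd, it is the middle value at position 3: 4
Step 4: Q2 = 4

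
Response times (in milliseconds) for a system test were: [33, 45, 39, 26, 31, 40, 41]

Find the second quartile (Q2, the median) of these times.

39

Step 1: Sort the data: [26, 31, 33, 39, 40, 41, 45]
Step 2: n = 7
Step 3: Q2 is the median. Since n is odd, it is the middle value at position 4: 39
Step 4: Q2 = 39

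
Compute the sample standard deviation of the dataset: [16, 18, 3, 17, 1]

8.2765

Step 1: Compute the mean: 11
Step 2: Sum of squared deviations from the mean: 274
Step 3: Sample variance = 274 / 4 = 68.5
Step 4: Standard deviation = sqrt(68.5) = 8.2765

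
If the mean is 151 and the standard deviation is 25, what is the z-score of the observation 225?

2.96

Step 1: Recall the z-score formula: z = (x - mu) / sigma
Step 2: Substitute values: z = (225 - 151) / 25
Step 3: z = 74 / 25 = 2.96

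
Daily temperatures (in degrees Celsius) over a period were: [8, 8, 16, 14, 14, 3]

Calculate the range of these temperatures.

13

Step 1: Identify the maximum value: max = 16
Step 2: Identify the minimum value: min = 3
Step 3: Range = max - min = 16 - 3 = 13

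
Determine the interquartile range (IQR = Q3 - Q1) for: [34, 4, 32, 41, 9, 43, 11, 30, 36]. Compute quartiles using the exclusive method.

28.5

Step 1: Sort the data: [4, 9, 11, 30, 32, 34, 36, 41, 43]
Step 2: n = 9
Step 3: Using the exclusive quartile method:
  Q1 = 10
  Q2 (median) = 32
  Q3 = 38.5
  IQR = Q3 - Q1 = 38.5 - 10 = 28.5
Step 4: IQR = 28.5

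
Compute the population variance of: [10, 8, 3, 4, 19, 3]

31.8056

Step 1: Compute the mean: (10 + 8 + 3 + 4 + 19 + 3) / 6 = 7.8333
Step 2: Compute squared deviations from the mean:
  (10 - 7.8333)^2 = 4.6944
  (8 - 7.8333)^2 = 0.0278
  (3 - 7.8333)^2 = 23.3611
  (4 - 7.8333)^2 = 14.6944
  (19 - 7.8333)^2 = 124.6944
  (3 - 7.8333)^2 = 23.3611
Step 3: Sum of squared deviations = 190.8333
Step 4: Population variance = 190.8333 / 6 = 31.8056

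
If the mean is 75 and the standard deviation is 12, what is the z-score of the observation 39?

-3

Step 1: Recall the z-score formula: z = (x - mu) / sigma
Step 2: Substitute values: z = (39 - 75) / 12
Step 3: z = -36 / 12 = -3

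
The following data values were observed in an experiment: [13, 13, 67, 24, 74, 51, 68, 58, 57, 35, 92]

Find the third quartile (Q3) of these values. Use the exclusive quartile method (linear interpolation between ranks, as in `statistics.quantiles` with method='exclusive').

68

Step 1: Sort the data: [13, 13, 24, 35, 51, 57, 58, 67, 68, 74, 92]
Step 2: n = 11
Step 3: Using the exclusive quartile method:
  Q1 = 24
  Q2 (median) = 57
  Q3 = 68
  IQR = Q3 - Q1 = 68 - 24 = 44
Step 4: Q3 = 68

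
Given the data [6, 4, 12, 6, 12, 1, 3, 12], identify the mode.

12

Step 1: Count the frequency of each value:
  1: appears 1 time(s)
  3: appears 1 time(s)
  4: appears 1 time(s)
  6: appears 2 time(s)
  12: appears 3 time(s)
Step 2: The value 12 appears most frequently (3 times).
Step 3: Mode = 12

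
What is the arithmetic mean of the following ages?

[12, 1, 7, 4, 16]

8

Step 1: Sum all values: 12 + 1 + 7 + 4 + 16 = 40
Step 2: Count the number of values: n = 5
Step 3: Mean = sum / n = 40 / 5 = 8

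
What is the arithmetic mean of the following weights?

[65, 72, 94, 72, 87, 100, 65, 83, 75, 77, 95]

80.4545

Step 1: Sum all values: 65 + 72 + 94 + 72 + 87 + 100 + 65 + 83 + 75 + 77 + 95 = 885
Step 2: Count the number of values: n = 11
Step 3: Mean = sum / n = 885 / 11 = 80.4545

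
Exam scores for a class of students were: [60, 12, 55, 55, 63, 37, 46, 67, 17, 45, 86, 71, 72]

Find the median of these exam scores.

55

Step 1: Sort the data in ascending order: [12, 17, 37, 45, 46, 55, 55, 60, 63, 67, 71, 72, 86]
Step 2: The number of values is n = 13.
Step 3: Since n is odd, the median is the middle value at position 7: 55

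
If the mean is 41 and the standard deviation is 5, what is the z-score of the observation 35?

-1.2

Step 1: Recall the z-score formula: z = (x - mu) / sigma
Step 2: Substitute values: z = (35 - 41) / 5
Step 3: z = -6 / 5 = -1.2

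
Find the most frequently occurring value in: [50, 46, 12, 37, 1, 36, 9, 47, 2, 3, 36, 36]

36

Step 1: Count the frequency of each value:
  1: appears 1 time(s)
  2: appears 1 time(s)
  3: appears 1 time(s)
  9: appears 1 time(s)
  12: appears 1 time(s)
  36: appears 3 time(s)
  37: appears 1 time(s)
  46: appears 1 time(s)
  47: appears 1 time(s)
  50: appears 1 time(s)
Step 2: The value 36 appears most frequently (3 times).
Step 3: Mode = 36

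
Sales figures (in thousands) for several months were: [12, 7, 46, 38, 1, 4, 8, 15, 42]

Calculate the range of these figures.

45

Step 1: Identify the maximum value: max = 46
Step 2: Identify the minimum value: min = 1
Step 3: Range = max - min = 46 - 1 = 45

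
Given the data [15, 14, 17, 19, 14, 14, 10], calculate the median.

14

Step 1: Sort the data in ascending order: [10, 14, 14, 14, 15, 17, 19]
Step 2: The number of values is n = 7.
Step 3: Since n is odd, the median is the middle value at position 4: 14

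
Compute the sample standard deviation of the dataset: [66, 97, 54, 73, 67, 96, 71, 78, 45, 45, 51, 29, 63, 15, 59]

22.2351

Step 1: Compute the mean: 60.6
Step 2: Sum of squared deviations from the mean: 6921.6
Step 3: Sample variance = 6921.6 / 14 = 494.4
Step 4: Standard deviation = sqrt(494.4) = 22.2351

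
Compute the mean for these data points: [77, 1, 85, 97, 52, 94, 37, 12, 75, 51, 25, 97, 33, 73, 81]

59.3333

Step 1: Sum all values: 77 + 1 + 85 + 97 + 52 + 94 + 37 + 12 + 75 + 51 + 25 + 97 + 33 + 73 + 81 = 890
Step 2: Count the number of values: n = 15
Step 3: Mean = sum / n = 890 / 15 = 59.3333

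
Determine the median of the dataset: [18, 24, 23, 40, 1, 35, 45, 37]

29.5

Step 1: Sort the data in ascending order: [1, 18, 23, 24, 35, 37, 40, 45]
Step 2: The number of values is n = 8.
Step 3: Since n is even, the median is the average of positions 4 and 5:
  Median = (24 + 35) / 2 = 29.5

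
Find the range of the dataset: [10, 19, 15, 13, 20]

10

Step 1: Identify the maximum value: max = 20
Step 2: Identify the minimum value: min = 10
Step 3: Range = max - min = 20 - 10 = 10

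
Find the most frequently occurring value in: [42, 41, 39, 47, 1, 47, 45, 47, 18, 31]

47

Step 1: Count the frequency of each value:
  1: appears 1 time(s)
  18: appears 1 time(s)
  31: appears 1 time(s)
  39: appears 1 time(s)
  41: appears 1 time(s)
  42: appears 1 time(s)
  45: appears 1 time(s)
  47: appears 3 time(s)
Step 2: The value 47 appears most frequently (3 times).
Step 3: Mode = 47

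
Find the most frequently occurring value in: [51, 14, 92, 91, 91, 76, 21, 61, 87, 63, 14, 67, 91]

91

Step 1: Count the frequency of each value:
  14: appears 2 time(s)
  21: appears 1 time(s)
  51: appears 1 time(s)
  61: appears 1 time(s)
  63: appears 1 time(s)
  67: appears 1 time(s)
  76: appears 1 time(s)
  87: appears 1 time(s)
  91: appears 3 time(s)
  92: appears 1 time(s)
Step 2: The value 91 appears most frequently (3 times).
Step 3: Mode = 91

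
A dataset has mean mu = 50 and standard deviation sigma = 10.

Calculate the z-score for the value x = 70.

2

Step 1: Recall the z-score formula: z = (x - mu) / sigma
Step 2: Substitute values: z = (70 - 50) / 10
Step 3: z = 20 / 10 = 2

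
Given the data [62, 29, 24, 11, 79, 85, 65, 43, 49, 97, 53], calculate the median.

53

Step 1: Sort the data in ascending order: [11, 24, 29, 43, 49, 53, 62, 65, 79, 85, 97]
Step 2: The number of values is n = 11.
Step 3: Since n is odd, the median is the middle value at position 6: 53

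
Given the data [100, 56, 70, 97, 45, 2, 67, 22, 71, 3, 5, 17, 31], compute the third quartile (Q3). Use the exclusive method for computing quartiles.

70.5

Step 1: Sort the data: [2, 3, 5, 17, 22, 31, 45, 56, 67, 70, 71, 97, 100]
Step 2: n = 13
Step 3: Using the exclusive quartile method:
  Q1 = 11
  Q2 (median) = 45
  Q3 = 70.5
  IQR = Q3 - Q1 = 70.5 - 11 = 59.5
Step 4: Q3 = 70.5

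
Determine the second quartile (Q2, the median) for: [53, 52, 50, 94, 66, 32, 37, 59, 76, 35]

52.5

Step 1: Sort the data: [32, 35, 37, 50, 52, 53, 59, 66, 76, 94]
Step 2: n = 10
Step 3: Q2 is the median. Since n is even, it is the average of the values at positions 5 and 6:
  Q2 = (52 + 53) / 2 = 52.5
Step 4: Q2 = 52.5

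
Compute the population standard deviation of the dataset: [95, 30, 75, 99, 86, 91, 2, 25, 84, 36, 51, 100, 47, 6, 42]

32.9393

Step 1: Compute the mean: 57.9333
Step 2: Sum of squared deviations from the mean: 16274.9333
Step 3: Population variance = 16274.9333 / 15 = 1084.9956
Step 4: Standard deviation = sqrt(1084.9956) = 32.9393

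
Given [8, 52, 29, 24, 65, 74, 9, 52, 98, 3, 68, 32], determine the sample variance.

901.4242

Step 1: Compute the mean: (8 + 52 + 29 + 24 + 65 + 74 + 9 + 52 + 98 + 3 + 68 + 32) / 12 = 42.8333
Step 2: Compute squared deviations from the mean:
  (8 - 42.8333)^2 = 1213.3611
  (52 - 42.8333)^2 = 84.0278
  (29 - 42.8333)^2 = 191.3611
  (24 - 42.8333)^2 = 354.6944
  (65 - 42.8333)^2 = 491.3611
  (74 - 42.8333)^2 = 971.3611
  (9 - 42.8333)^2 = 1144.6944
  (52 - 42.8333)^2 = 84.0278
  (98 - 42.8333)^2 = 3043.3611
  (3 - 42.8333)^2 = 1586.6944
  (68 - 42.8333)^2 = 633.3611
  (32 - 42.8333)^2 = 117.3611
Step 3: Sum of squared deviations = 9915.6667
Step 4: Sample variance = 9915.6667 / 11 = 901.4242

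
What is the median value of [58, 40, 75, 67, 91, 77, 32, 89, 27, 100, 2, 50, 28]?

58

Step 1: Sort the data in ascending order: [2, 27, 28, 32, 40, 50, 58, 67, 75, 77, 89, 91, 100]
Step 2: The number of values is n = 13.
Step 3: Since n is odd, the median is the middle value at position 7: 58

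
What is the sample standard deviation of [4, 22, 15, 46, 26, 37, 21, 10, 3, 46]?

15.8535

Step 1: Compute the mean: 23
Step 2: Sum of squared deviations from the mean: 2262
Step 3: Sample variance = 2262 / 9 = 251.3333
Step 4: Standard deviation = sqrt(251.3333) = 15.8535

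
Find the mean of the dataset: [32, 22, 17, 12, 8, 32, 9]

18.8571

Step 1: Sum all values: 32 + 22 + 17 + 12 + 8 + 32 + 9 = 132
Step 2: Count the number of values: n = 7
Step 3: Mean = sum / n = 132 / 7 = 18.8571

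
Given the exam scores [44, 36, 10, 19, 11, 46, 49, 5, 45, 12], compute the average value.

27.7

Step 1: Sum all values: 44 + 36 + 10 + 19 + 11 + 46 + 49 + 5 + 45 + 12 = 277
Step 2: Count the number of values: n = 10
Step 3: Mean = sum / n = 277 / 10 = 27.7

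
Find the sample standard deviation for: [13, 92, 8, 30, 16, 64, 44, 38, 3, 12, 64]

28.5883

Step 1: Compute the mean: 34.9091
Step 2: Sum of squared deviations from the mean: 8172.9091
Step 3: Sample variance = 8172.9091 / 10 = 817.2909
Step 4: Standard deviation = sqrt(817.2909) = 28.5883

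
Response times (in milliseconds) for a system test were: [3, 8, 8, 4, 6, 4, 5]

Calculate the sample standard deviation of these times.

1.9881

Step 1: Compute the mean: 5.4286
Step 2: Sum of squared deviations from the mean: 23.7143
Step 3: Sample variance = 23.7143 / 6 = 3.9524
Step 4: Standard deviation = sqrt(3.9524) = 1.9881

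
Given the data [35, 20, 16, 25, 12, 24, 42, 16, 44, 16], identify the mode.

16

Step 1: Count the frequency of each value:
  12: appears 1 time(s)
  16: appears 3 time(s)
  20: appears 1 time(s)
  24: appears 1 time(s)
  25: appears 1 time(s)
  35: appears 1 time(s)
  42: appears 1 time(s)
  44: appears 1 time(s)
Step 2: The value 16 appears most frequently (3 times).
Step 3: Mode = 16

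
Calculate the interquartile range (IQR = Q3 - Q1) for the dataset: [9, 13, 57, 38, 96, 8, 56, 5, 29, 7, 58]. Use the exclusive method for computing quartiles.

49

Step 1: Sort the data: [5, 7, 8, 9, 13, 29, 38, 56, 57, 58, 96]
Step 2: n = 11
Step 3: Using the exclusive quartile method:
  Q1 = 8
  Q2 (median) = 29
  Q3 = 57
  IQR = Q3 - Q1 = 57 - 8 = 49
Step 4: IQR = 49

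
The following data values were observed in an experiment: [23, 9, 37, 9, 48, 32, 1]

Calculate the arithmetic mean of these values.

22.7143

Step 1: Sum all values: 23 + 9 + 37 + 9 + 48 + 32 + 1 = 159
Step 2: Count the number of values: n = 7
Step 3: Mean = sum / n = 159 / 7 = 22.7143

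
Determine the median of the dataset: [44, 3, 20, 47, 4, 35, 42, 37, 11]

35

Step 1: Sort the data in ascending order: [3, 4, 11, 20, 35, 37, 42, 44, 47]
Step 2: The number of values is n = 9.
Step 3: Since n is odd, the median is the middle value at position 5: 35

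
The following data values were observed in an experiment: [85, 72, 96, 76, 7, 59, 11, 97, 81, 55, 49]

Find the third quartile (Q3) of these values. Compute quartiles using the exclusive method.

85

Step 1: Sort the data: [7, 11, 49, 55, 59, 72, 76, 81, 85, 96, 97]
Step 2: n = 11
Step 3: Using the exclusive quartile method:
  Q1 = 49
  Q2 (median) = 72
  Q3 = 85
  IQR = Q3 - Q1 = 85 - 49 = 36
Step 4: Q3 = 85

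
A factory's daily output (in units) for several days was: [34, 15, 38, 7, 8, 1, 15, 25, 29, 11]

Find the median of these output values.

15

Step 1: Sort the data in ascending order: [1, 7, 8, 11, 15, 15, 25, 29, 34, 38]
Step 2: The number of values is n = 10.
Step 3: Since n is even, the median is the average of positions 5 and 6:
  Median = (15 + 15) / 2 = 15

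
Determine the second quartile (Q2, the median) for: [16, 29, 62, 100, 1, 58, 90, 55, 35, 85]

56.5

Step 1: Sort the data: [1, 16, 29, 35, 55, 58, 62, 85, 90, 100]
Step 2: n = 10
Step 3: Q2 is the median. Since n is even, it is the average of the values at positions 5 and 6:
  Q2 = (55 + 58) / 2 = 56.5
Step 4: Q2 = 56.5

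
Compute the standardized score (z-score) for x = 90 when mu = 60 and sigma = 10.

3

Step 1: Recall the z-score formula: z = (x - mu) / sigma
Step 2: Substitute values: z = (90 - 60) / 10
Step 3: z = 30 / 10 = 3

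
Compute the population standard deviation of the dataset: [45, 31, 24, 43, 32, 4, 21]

12.9709

Step 1: Compute the mean: 28.5714
Step 2: Sum of squared deviations from the mean: 1177.7143
Step 3: Population variance = 1177.7143 / 7 = 168.2449
Step 4: Standard deviation = sqrt(168.2449) = 12.9709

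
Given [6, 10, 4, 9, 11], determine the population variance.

6.8

Step 1: Compute the mean: (6 + 10 + 4 + 9 + 11) / 5 = 8
Step 2: Compute squared deviations from the mean:
  (6 - 8)^2 = 4
  (10 - 8)^2 = 4
  (4 - 8)^2 = 16
  (9 - 8)^2 = 1
  (11 - 8)^2 = 9
Step 3: Sum of squared deviations = 34
Step 4: Population variance = 34 / 5 = 6.8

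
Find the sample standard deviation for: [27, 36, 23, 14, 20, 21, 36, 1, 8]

11.7686

Step 1: Compute the mean: 20.6667
Step 2: Sum of squared deviations from the mean: 1108
Step 3: Sample variance = 1108 / 8 = 138.5
Step 4: Standard deviation = sqrt(138.5) = 11.7686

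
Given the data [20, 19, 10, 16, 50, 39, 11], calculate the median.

19

Step 1: Sort the data in ascending order: [10, 11, 16, 19, 20, 39, 50]
Step 2: The number of values is n = 7.
Step 3: Since n is odd, the median is the middle value at position 4: 19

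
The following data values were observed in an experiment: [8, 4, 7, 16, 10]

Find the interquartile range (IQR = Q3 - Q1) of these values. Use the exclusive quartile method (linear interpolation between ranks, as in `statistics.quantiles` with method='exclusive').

7.5

Step 1: Sort the data: [4, 7, 8, 10, 16]
Step 2: n = 5
Step 3: Using the exclusive quartile method:
  Q1 = 5.5
  Q2 (median) = 8
  Q3 = 13
  IQR = Q3 - Q1 = 13 - 5.5 = 7.5
Step 4: IQR = 7.5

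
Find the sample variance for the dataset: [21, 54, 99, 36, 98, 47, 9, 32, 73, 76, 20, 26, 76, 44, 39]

806.1429

Step 1: Compute the mean: (21 + 54 + 99 + 36 + 98 + 47 + 9 + 32 + 73 + 76 + 20 + 26 + 76 + 44 + 39) / 15 = 50
Step 2: Compute squared deviations from the mean:
  (21 - 50)^2 = 841
  (54 - 50)^2 = 16
  (99 - 50)^2 = 2401
  (36 - 50)^2 = 196
  (98 - 50)^2 = 2304
  (47 - 50)^2 = 9
  (9 - 50)^2 = 1681
  (32 - 50)^2 = 324
  (73 - 50)^2 = 529
  (76 - 50)^2 = 676
  (20 - 50)^2 = 900
  (26 - 50)^2 = 576
  (76 - 50)^2 = 676
  (44 - 50)^2 = 36
  (39 - 50)^2 = 121
Step 3: Sum of squared deviations = 11286
Step 4: Sample variance = 11286 / 14 = 806.1429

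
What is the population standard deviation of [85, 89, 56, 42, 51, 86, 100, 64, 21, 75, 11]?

27.4518

Step 1: Compute the mean: 61.8182
Step 2: Sum of squared deviations from the mean: 8289.6364
Step 3: Population variance = 8289.6364 / 11 = 753.6033
Step 4: Standard deviation = sqrt(753.6033) = 27.4518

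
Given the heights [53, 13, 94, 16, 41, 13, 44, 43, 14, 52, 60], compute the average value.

40.2727

Step 1: Sum all values: 53 + 13 + 94 + 16 + 41 + 13 + 44 + 43 + 14 + 52 + 60 = 443
Step 2: Count the number of values: n = 11
Step 3: Mean = sum / n = 443 / 11 = 40.2727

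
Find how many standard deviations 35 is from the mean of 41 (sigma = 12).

-0.5

Step 1: Recall the z-score formula: z = (x - mu) / sigma
Step 2: Substitute values: z = (35 - 41) / 12
Step 3: z = -6 / 12 = -0.5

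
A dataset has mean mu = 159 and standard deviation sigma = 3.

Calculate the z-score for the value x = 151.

-2.6667

Step 1: Recall the z-score formula: z = (x - mu) / sigma
Step 2: Substitute values: z = (151 - 159) / 3
Step 3: z = -8 / 3 = -2.6667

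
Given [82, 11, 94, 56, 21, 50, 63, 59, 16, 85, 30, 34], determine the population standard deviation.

26.8404

Step 1: Compute the mean: 50.0833
Step 2: Sum of squared deviations from the mean: 8644.9167
Step 3: Population variance = 8644.9167 / 12 = 720.4097
Step 4: Standard deviation = sqrt(720.4097) = 26.8404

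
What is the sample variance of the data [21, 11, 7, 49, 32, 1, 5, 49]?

376.4107

Step 1: Compute the mean: (21 + 11 + 7 + 49 + 32 + 1 + 5 + 49) / 8 = 21.875
Step 2: Compute squared deviations from the mean:
  (21 - 21.875)^2 = 0.7656
  (11 - 21.875)^2 = 118.2656
  (7 - 21.875)^2 = 221.2656
  (49 - 21.875)^2 = 735.7656
  (32 - 21.875)^2 = 102.5156
  (1 - 21.875)^2 = 435.7656
  (5 - 21.875)^2 = 284.7656
  (49 - 21.875)^2 = 735.7656
Step 3: Sum of squared deviations = 2634.875
Step 4: Sample variance = 2634.875 / 7 = 376.4107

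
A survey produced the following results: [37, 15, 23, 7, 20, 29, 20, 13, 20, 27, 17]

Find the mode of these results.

20

Step 1: Count the frequency of each value:
  7: appears 1 time(s)
  13: appears 1 time(s)
  15: appears 1 time(s)
  17: appears 1 time(s)
  20: appears 3 time(s)
  23: appears 1 time(s)
  27: appears 1 time(s)
  29: appears 1 time(s)
  37: appears 1 time(s)
Step 2: The value 20 appears most frequently (3 times).
Step 3: Mode = 20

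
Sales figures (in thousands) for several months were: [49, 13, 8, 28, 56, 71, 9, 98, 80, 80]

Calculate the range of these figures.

90

Step 1: Identify the maximum value: max = 98
Step 2: Identify the minimum value: min = 8
Step 3: Range = max - min = 98 - 8 = 90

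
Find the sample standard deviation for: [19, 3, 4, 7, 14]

6.8775

Step 1: Compute the mean: 9.4
Step 2: Sum of squared deviations from the mean: 189.2
Step 3: Sample variance = 189.2 / 4 = 47.3
Step 4: Standard deviation = sqrt(47.3) = 6.8775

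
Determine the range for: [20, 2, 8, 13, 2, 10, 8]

18

Step 1: Identify the maximum value: max = 20
Step 2: Identify the minimum value: min = 2
Step 3: Range = max - min = 20 - 2 = 18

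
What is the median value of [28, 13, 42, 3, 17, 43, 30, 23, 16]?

23

Step 1: Sort the data in ascending order: [3, 13, 16, 17, 23, 28, 30, 42, 43]
Step 2: The number of values is n = 9.
Step 3: Since n is odd, the median is the middle value at position 5: 23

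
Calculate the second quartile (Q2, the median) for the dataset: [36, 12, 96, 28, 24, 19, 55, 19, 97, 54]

32

Step 1: Sort the data: [12, 19, 19, 24, 28, 36, 54, 55, 96, 97]
Step 2: n = 10
Step 3: Q2 is the median. Since n is even, it is the average of the values at positions 5 and 6:
  Q2 = (28 + 36) / 2 = 32
Step 4: Q2 = 32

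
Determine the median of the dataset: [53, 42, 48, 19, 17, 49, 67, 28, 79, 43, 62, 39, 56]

48

Step 1: Sort the data in ascending order: [17, 19, 28, 39, 42, 43, 48, 49, 53, 56, 62, 67, 79]
Step 2: The number of values is n = 13.
Step 3: Since n is odd, the median is the middle value at position 7: 48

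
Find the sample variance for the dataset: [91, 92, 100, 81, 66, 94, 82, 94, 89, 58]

178.0111

Step 1: Compute the mean: (91 + 92 + 100 + 81 + 66 + 94 + 82 + 94 + 89 + 58) / 10 = 84.7
Step 2: Compute squared deviations from the mean:
  (91 - 84.7)^2 = 39.69
  (92 - 84.7)^2 = 53.29
  (100 - 84.7)^2 = 234.09
  (81 - 84.7)^2 = 13.69
  (66 - 84.7)^2 = 349.69
  (94 - 84.7)^2 = 86.49
  (82 - 84.7)^2 = 7.29
  (94 - 84.7)^2 = 86.49
  (89 - 84.7)^2 = 18.49
  (58 - 84.7)^2 = 712.89
Step 3: Sum of squared deviations = 1602.1
Step 4: Sample variance = 1602.1 / 9 = 178.0111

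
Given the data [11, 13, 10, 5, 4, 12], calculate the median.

10.5

Step 1: Sort the data in ascending order: [4, 5, 10, 11, 12, 13]
Step 2: The number of values is n = 6.
Step 3: Since n is even, the median is the average of positions 3 and 4:
  Median = (10 + 11) / 2 = 10.5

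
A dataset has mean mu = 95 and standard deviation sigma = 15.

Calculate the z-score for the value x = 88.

-0.4667

Step 1: Recall the z-score formula: z = (x - mu) / sigma
Step 2: Substitute values: z = (88 - 95) / 15
Step 3: z = -7 / 15 = -0.4667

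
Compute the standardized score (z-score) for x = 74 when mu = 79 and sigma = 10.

-0.5

Step 1: Recall the z-score formula: z = (x - mu) / sigma
Step 2: Substitute values: z = (74 - 79) / 10
Step 3: z = -5 / 10 = -0.5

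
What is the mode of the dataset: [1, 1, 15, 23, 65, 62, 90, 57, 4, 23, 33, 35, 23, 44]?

23

Step 1: Count the frequency of each value:
  1: appears 2 time(s)
  4: appears 1 time(s)
  15: appears 1 time(s)
  23: appears 3 time(s)
  33: appears 1 time(s)
  35: appears 1 time(s)
  44: appears 1 time(s)
  57: appears 1 time(s)
  62: appears 1 time(s)
  65: appears 1 time(s)
  90: appears 1 time(s)
Step 2: The value 23 appears most frequently (3 times).
Step 3: Mode = 23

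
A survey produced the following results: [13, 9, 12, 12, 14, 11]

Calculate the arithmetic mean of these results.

11.8333

Step 1: Sum all values: 13 + 9 + 12 + 12 + 14 + 11 = 71
Step 2: Count the number of values: n = 6
Step 3: Mean = sum / n = 71 / 6 = 11.8333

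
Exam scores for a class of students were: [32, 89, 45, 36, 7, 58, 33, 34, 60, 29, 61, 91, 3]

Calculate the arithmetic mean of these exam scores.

44.4615

Step 1: Sum all values: 32 + 89 + 45 + 36 + 7 + 58 + 33 + 34 + 60 + 29 + 61 + 91 + 3 = 578
Step 2: Count the number of values: n = 13
Step 3: Mean = sum / n = 578 / 13 = 44.4615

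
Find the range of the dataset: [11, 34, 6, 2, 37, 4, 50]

48

Step 1: Identify the maximum value: max = 50
Step 2: Identify the minimum value: min = 2
Step 3: Range = max - min = 50 - 2 = 48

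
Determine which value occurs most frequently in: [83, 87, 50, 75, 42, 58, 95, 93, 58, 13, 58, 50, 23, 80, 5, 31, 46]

58

Step 1: Count the frequency of each value:
  5: appears 1 time(s)
  13: appears 1 time(s)
  23: appears 1 time(s)
  31: appears 1 time(s)
  42: appears 1 time(s)
  46: appears 1 time(s)
  50: appears 2 time(s)
  58: appears 3 time(s)
  75: appears 1 time(s)
  80: appears 1 time(s)
  83: appears 1 time(s)
  87: appears 1 time(s)
  93: appears 1 time(s)
  95: appears 1 time(s)
Step 2: The value 58 appears most frequently (3 times).
Step 3: Mode = 58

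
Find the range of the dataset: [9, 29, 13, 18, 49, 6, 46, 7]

43

Step 1: Identify the maximum value: max = 49
Step 2: Identify the minimum value: min = 6
Step 3: Range = max - min = 49 - 6 = 43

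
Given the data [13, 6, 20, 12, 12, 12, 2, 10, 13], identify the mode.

12

Step 1: Count the frequency of each value:
  2: appears 1 time(s)
  6: appears 1 time(s)
  10: appears 1 time(s)
  12: appears 3 time(s)
  13: appears 2 time(s)
  20: appears 1 time(s)
Step 2: The value 12 appears most frequently (3 times).
Step 3: Mode = 12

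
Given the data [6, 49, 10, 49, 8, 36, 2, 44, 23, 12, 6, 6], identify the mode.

6

Step 1: Count the frequency of each value:
  2: appears 1 time(s)
  6: appears 3 time(s)
  8: appears 1 time(s)
  10: appears 1 time(s)
  12: appears 1 time(s)
  23: appears 1 time(s)
  36: appears 1 time(s)
  44: appears 1 time(s)
  49: appears 2 time(s)
Step 2: The value 6 appears most frequently (3 times).
Step 3: Mode = 6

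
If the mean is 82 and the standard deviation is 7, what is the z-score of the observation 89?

1

Step 1: Recall the z-score formula: z = (x - mu) / sigma
Step 2: Substitute values: z = (89 - 82) / 7
Step 3: z = 7 / 7 = 1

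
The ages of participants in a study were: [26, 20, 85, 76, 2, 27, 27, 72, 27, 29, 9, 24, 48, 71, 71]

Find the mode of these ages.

27

Step 1: Count the frequency of each value:
  2: appears 1 time(s)
  9: appears 1 time(s)
  20: appears 1 time(s)
  24: appears 1 time(s)
  26: appears 1 time(s)
  27: appears 3 time(s)
  29: appears 1 time(s)
  48: appears 1 time(s)
  71: appears 2 time(s)
  72: appears 1 time(s)
  76: appears 1 time(s)
  85: appears 1 time(s)
Step 2: The value 27 appears most frequently (3 times).
Step 3: Mode = 27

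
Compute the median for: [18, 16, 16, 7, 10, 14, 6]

14

Step 1: Sort the data in ascending order: [6, 7, 10, 14, 16, 16, 18]
Step 2: The number of values is n = 7.
Step 3: Since n is odd, the median is the middle value at position 4: 14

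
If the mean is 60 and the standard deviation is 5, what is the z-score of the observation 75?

3

Step 1: Recall the z-score formula: z = (x - mu) / sigma
Step 2: Substitute values: z = (75 - 60) / 5
Step 3: z = 15 / 5 = 3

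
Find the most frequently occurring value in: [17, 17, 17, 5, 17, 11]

17

Step 1: Count the frequency of each value:
  5: appears 1 time(s)
  11: appears 1 time(s)
  17: appears 4 time(s)
Step 2: The value 17 appears most frequently (4 times).
Step 3: Mode = 17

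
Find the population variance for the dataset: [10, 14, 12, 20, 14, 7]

16.1389

Step 1: Compute the mean: (10 + 14 + 12 + 20 + 14 + 7) / 6 = 12.8333
Step 2: Compute squared deviations from the mean:
  (10 - 12.8333)^2 = 8.0278
  (14 - 12.8333)^2 = 1.3611
  (12 - 12.8333)^2 = 0.6944
  (20 - 12.8333)^2 = 51.3611
  (14 - 12.8333)^2 = 1.3611
  (7 - 12.8333)^2 = 34.0278
Step 3: Sum of squared deviations = 96.8333
Step 4: Population variance = 96.8333 / 6 = 16.1389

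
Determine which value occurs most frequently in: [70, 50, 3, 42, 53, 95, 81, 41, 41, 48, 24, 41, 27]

41

Step 1: Count the frequency of each value:
  3: appears 1 time(s)
  24: appears 1 time(s)
  27: appears 1 time(s)
  41: appears 3 time(s)
  42: appears 1 time(s)
  48: appears 1 time(s)
  50: appears 1 time(s)
  53: appears 1 time(s)
  70: appears 1 time(s)
  81: appears 1 time(s)
  95: appears 1 time(s)
Step 2: The value 41 appears most frequently (3 times).
Step 3: Mode = 41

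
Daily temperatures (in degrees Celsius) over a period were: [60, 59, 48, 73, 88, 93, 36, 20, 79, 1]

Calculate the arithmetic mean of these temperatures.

55.7

Step 1: Sum all values: 60 + 59 + 48 + 73 + 88 + 93 + 36 + 20 + 79 + 1 = 557
Step 2: Count the number of values: n = 10
Step 3: Mean = sum / n = 557 / 10 = 55.7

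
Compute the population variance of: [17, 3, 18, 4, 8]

40.4

Step 1: Compute the mean: (17 + 3 + 18 + 4 + 8) / 5 = 10
Step 2: Compute squared deviations from the mean:
  (17 - 10)^2 = 49
  (3 - 10)^2 = 49
  (18 - 10)^2 = 64
  (4 - 10)^2 = 36
  (8 - 10)^2 = 4
Step 3: Sum of squared deviations = 202
Step 4: Population variance = 202 / 5 = 40.4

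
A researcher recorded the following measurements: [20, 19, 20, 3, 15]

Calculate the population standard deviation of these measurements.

6.4684

Step 1: Compute the mean: 15.4
Step 2: Sum of squared deviations from the mean: 209.2
Step 3: Population variance = 209.2 / 5 = 41.84
Step 4: Standard deviation = sqrt(41.84) = 6.4684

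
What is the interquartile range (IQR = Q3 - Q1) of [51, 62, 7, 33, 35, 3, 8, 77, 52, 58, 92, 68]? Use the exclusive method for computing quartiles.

52.25

Step 1: Sort the data: [3, 7, 8, 33, 35, 51, 52, 58, 62, 68, 77, 92]
Step 2: n = 12
Step 3: Using the exclusive quartile method:
  Q1 = 14.25
  Q2 (median) = 51.5
  Q3 = 66.5
  IQR = Q3 - Q1 = 66.5 - 14.25 = 52.25
Step 4: IQR = 52.25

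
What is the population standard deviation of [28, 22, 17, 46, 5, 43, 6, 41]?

15.2315

Step 1: Compute the mean: 26
Step 2: Sum of squared deviations from the mean: 1856
Step 3: Population variance = 1856 / 8 = 232
Step 4: Standard deviation = sqrt(232) = 15.2315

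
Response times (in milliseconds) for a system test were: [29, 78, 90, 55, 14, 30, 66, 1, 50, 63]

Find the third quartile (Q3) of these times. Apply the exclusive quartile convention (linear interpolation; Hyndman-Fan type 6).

69

Step 1: Sort the data: [1, 14, 29, 30, 50, 55, 63, 66, 78, 90]
Step 2: n = 10
Step 3: Using the exclusive quartile method:
  Q1 = 25.25
  Q2 (median) = 52.5
  Q3 = 69
  IQR = Q3 - Q1 = 69 - 25.25 = 43.75
Step 4: Q3 = 69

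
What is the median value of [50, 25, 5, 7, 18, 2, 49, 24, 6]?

18

Step 1: Sort the data in ascending order: [2, 5, 6, 7, 18, 24, 25, 49, 50]
Step 2: The number of values is n = 9.
Step 3: Since n is odd, the median is the middle value at position 5: 18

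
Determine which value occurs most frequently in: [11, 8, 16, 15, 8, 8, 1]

8

Step 1: Count the frequency of each value:
  1: appears 1 time(s)
  8: appears 3 time(s)
  11: appears 1 time(s)
  15: appears 1 time(s)
  16: appears 1 time(s)
Step 2: The value 8 appears most frequently (3 times).
Step 3: Mode = 8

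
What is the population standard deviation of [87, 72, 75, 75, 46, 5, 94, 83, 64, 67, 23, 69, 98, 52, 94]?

25.4125

Step 1: Compute the mean: 66.9333
Step 2: Sum of squared deviations from the mean: 9686.9333
Step 3: Population variance = 9686.9333 / 15 = 645.7956
Step 4: Standard deviation = sqrt(645.7956) = 25.4125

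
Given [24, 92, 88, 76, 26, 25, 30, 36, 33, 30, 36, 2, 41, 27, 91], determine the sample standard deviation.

28.3604

Step 1: Compute the mean: 43.8
Step 2: Sum of squared deviations from the mean: 11260.4
Step 3: Sample variance = 11260.4 / 14 = 804.3143
Step 4: Standard deviation = sqrt(804.3143) = 28.3604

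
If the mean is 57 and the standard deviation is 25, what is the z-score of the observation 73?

0.64

Step 1: Recall the z-score formula: z = (x - mu) / sigma
Step 2: Substitute values: z = (73 - 57) / 25
Step 3: z = 16 / 25 = 0.64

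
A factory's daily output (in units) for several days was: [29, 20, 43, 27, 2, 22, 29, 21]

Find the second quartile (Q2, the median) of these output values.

24.5

Step 1: Sort the data: [2, 20, 21, 22, 27, 29, 29, 43]
Step 2: n = 8
Step 3: Q2 is the median. Since n is even, it is the average of the values at positions 4 and 5:
  Q2 = (22 + 27) / 2 = 24.5
Step 4: Q2 = 24.5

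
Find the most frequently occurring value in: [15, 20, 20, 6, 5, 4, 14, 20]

20

Step 1: Count the frequency of each value:
  4: appears 1 time(s)
  5: appears 1 time(s)
  6: appears 1 time(s)
  14: appears 1 time(s)
  15: appears 1 time(s)
  20: appears 3 time(s)
Step 2: The value 20 appears most frequently (3 times).
Step 3: Mode = 20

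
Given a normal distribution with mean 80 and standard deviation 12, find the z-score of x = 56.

-2

Step 1: Recall the z-score formula: z = (x - mu) / sigma
Step 2: Substitute values: z = (56 - 80) / 12
Step 3: z = -24 / 12 = -2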